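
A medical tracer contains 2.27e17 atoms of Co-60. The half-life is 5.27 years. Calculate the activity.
A = λN = 2.986e16 decays/year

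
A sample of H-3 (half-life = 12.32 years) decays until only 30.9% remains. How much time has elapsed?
t = t½ × log₂(N₀/N) = 20.87 years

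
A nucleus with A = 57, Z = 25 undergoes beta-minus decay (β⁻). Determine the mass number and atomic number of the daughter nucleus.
Daughter: A = 57, Z = 26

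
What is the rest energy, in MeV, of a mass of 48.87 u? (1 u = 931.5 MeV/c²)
E = mc² = 45520 MeV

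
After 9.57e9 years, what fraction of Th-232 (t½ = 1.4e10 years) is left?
N/N₀ = (1/2)^(t/t½) = 0.6226 = 62.3%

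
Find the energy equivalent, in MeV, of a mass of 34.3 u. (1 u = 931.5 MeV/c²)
E = mc² = 31950 MeV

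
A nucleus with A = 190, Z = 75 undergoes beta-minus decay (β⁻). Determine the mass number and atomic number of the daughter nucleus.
Daughter: A = 190, Z = 76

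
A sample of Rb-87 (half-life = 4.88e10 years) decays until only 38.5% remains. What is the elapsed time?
t = t½ × log₂(N₀/N) = 6.72e10 years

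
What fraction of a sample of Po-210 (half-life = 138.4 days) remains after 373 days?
N/N₀ = (1/2)^(t/t½) = 0.1544 = 15.4%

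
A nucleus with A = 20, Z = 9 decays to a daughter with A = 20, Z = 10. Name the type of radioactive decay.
ΔA = 0, ΔZ = +1 ⇒ beta-minus decay (β⁻)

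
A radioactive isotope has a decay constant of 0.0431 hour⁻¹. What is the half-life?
t½ = ln(2)/λ = 16.08 hours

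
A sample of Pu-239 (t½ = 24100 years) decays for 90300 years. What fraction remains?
N/N₀ = (1/2)^(t/t½) = 0.07449 = 7.45%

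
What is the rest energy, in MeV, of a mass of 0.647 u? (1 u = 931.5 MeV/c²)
E = mc² = 602.7 MeV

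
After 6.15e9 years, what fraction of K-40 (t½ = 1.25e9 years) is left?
N/N₀ = (1/2)^(t/t½) = 0.03303 = 3.3%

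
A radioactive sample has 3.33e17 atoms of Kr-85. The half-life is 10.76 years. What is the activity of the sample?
A = λN = 2.145e16 decays/year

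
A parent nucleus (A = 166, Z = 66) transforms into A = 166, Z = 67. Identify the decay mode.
ΔA = 0, ΔZ = +1 ⇒ beta-minus decay (β⁻)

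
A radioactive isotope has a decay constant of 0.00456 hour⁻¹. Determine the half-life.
t½ = ln(2)/λ = 152 hours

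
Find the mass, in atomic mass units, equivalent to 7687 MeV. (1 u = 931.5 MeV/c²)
m = E/c² = 8.252 u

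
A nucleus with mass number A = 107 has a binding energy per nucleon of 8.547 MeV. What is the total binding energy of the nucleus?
B.E. = 8.547 × 107 = 914.5 MeV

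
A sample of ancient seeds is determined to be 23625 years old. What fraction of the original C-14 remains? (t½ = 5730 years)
N/N₀ = (1/2)^(t/t½) = 0.05739 = 5.74%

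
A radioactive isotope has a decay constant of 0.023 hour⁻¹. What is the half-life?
t½ = ln(2)/λ = 30.14 hours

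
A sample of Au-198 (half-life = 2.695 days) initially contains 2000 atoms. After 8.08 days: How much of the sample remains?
N = N₀(1/2)^(t/t½) = 250.3 atoms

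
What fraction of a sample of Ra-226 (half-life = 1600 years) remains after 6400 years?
N/N₀ = (1/2)^(t/t½) = 0.0625 = 6.25%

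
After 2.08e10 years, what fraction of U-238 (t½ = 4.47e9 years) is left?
N/N₀ = (1/2)^(t/t½) = 0.03974 = 3.97%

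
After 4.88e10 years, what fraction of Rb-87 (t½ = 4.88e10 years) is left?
N/N₀ = (1/2)^(t/t½) = 0.5 = 50%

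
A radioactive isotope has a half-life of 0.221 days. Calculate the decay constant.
λ = ln(2)/t½ = 3.136 day⁻¹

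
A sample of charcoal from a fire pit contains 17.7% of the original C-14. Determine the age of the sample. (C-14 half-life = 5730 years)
Age = t½ × log₂(1/ratio) = 14310 years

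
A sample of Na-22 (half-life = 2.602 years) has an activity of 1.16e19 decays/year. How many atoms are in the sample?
N = A/λ = 4.355e19 atoms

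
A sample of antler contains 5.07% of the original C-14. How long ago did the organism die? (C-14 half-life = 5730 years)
Age = t½ × log₂(1/ratio) = 24650 years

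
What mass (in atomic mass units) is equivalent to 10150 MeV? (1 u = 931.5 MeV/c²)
m = E/c² = 10.9 u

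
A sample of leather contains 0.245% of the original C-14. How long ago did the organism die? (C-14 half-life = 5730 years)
Age = t½ × log₂(1/ratio) = 49700 years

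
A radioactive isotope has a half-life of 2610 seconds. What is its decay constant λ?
λ = ln(2)/t½ = 2.656e-4 second⁻¹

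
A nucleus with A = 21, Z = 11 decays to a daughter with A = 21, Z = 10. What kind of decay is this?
ΔA = 0, ΔZ = -1 ⇒ beta-plus decay (β⁺) or electron capture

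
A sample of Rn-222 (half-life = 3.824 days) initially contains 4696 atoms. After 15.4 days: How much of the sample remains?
N = N₀(1/2)^(t/t½) = 288 atoms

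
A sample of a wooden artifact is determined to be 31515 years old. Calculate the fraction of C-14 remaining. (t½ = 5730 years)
N/N₀ = (1/2)^(t/t½) = 0.0221 = 2.21%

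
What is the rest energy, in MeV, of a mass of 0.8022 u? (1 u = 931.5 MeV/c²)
E = mc² = 747.2 MeV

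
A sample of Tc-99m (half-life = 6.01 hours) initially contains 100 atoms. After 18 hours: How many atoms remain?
N = N₀(1/2)^(t/t½) = 12.54 atoms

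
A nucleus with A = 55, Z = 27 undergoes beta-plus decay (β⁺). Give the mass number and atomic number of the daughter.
Daughter: A = 55, Z = 26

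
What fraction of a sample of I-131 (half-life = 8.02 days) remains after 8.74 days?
N/N₀ = (1/2)^(t/t½) = 0.4698 = 47%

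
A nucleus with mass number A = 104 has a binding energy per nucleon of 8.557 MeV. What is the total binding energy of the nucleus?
B.E. = 8.557 × 104 = 889.9 MeV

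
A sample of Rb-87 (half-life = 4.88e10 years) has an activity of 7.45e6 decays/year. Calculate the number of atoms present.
N = A/λ = 5.245e17 atoms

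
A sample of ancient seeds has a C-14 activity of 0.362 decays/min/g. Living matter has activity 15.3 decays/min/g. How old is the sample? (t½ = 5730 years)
Age = t½ × log₂(A₀/A) = 30950 years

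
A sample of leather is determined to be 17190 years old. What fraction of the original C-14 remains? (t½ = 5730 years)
N/N₀ = (1/2)^(t/t½) = 0.125 = 12.5%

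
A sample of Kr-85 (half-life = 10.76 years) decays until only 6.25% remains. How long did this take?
t = t½ × log₂(N₀/N) = 43.04 years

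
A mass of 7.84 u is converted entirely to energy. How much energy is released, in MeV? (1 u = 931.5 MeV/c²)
E = mc² = 7303 MeV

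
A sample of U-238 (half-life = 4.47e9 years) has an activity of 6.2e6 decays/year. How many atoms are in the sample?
N = A/λ = 3.998e16 atoms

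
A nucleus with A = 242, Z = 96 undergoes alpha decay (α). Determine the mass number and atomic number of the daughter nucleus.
Daughter: A = 238, Z = 94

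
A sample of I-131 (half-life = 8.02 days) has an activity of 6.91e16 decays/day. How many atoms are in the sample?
N = A/λ = 7.995e17 atoms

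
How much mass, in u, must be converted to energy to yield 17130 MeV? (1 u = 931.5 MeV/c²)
m = E/c² = 18.39 u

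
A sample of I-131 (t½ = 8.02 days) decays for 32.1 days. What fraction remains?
N/N₀ = (1/2)^(t/t½) = 0.06239 = 6.24%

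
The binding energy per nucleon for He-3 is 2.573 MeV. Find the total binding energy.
B.E. = 2.573 × 3 = 7.719 MeV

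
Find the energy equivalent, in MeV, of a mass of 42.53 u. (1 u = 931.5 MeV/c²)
E = mc² = 39620 MeV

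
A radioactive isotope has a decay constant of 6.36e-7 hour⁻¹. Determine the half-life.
t½ = ln(2)/λ = 1.09e6 hours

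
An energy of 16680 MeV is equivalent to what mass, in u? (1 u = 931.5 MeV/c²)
m = E/c² = 17.91 u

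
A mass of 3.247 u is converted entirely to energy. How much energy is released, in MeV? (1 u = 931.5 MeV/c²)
E = mc² = 3025 MeV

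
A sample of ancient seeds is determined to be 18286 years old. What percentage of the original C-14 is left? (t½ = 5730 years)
N/N₀ = (1/2)^(t/t½) = 0.1095 = 10.9%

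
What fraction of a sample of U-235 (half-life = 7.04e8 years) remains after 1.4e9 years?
N/N₀ = (1/2)^(t/t½) = 0.252 = 25.2%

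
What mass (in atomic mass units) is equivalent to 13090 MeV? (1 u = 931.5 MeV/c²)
m = E/c² = 14.05 u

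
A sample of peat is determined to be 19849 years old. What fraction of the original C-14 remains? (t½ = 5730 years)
N/N₀ = (1/2)^(t/t½) = 0.09062 = 9.06%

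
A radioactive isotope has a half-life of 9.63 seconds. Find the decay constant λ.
λ = ln(2)/t½ = 0.07198 second⁻¹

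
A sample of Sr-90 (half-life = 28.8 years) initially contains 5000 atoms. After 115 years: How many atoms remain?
N = N₀(1/2)^(t/t½) = 314 atoms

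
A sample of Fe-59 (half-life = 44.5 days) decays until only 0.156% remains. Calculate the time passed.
t = t½ × log₂(N₀/N) = 414.9 days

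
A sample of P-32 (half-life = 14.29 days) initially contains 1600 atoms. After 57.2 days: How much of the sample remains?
N = N₀(1/2)^(t/t½) = 99.81 atoms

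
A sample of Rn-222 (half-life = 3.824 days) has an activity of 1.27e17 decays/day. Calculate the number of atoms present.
N = A/λ = 7.006e17 atoms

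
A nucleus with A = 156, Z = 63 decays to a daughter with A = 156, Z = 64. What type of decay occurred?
ΔA = 0, ΔZ = +1 ⇒ beta-minus decay (β⁻)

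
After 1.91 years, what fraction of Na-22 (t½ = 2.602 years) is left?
N/N₀ = (1/2)^(t/t½) = 0.6012 = 60.1%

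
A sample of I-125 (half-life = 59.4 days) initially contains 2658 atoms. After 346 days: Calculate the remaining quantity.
N = N₀(1/2)^(t/t½) = 46.89 atoms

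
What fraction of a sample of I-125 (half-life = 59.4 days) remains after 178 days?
N/N₀ = (1/2)^(t/t½) = 0.1253 = 12.5%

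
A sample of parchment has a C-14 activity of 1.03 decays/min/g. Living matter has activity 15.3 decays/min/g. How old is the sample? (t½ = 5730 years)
Age = t½ × log₂(A₀/A) = 22310 years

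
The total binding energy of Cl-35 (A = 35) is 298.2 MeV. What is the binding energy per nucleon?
B.E./A = 298.2/35 = 8.52 MeV/nucleon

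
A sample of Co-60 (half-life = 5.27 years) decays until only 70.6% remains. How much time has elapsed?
t = t½ × log₂(N₀/N) = 2.647 years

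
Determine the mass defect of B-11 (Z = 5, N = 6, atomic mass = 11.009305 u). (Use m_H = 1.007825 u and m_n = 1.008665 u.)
Δm = Z·m_H + N·m_n − M = 0.08181 u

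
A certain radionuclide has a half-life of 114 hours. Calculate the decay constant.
λ = ln(2)/t½ = 0.00608 hour⁻¹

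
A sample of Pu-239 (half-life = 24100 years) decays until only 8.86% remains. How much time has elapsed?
t = t½ × log₂(N₀/N) = 84270 years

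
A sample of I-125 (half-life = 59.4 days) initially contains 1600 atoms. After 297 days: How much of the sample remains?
N = N₀(1/2)^(t/t½) = 50 atoms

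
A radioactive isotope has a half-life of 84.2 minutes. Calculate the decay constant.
λ = ln(2)/t½ = 0.008232 minute⁻¹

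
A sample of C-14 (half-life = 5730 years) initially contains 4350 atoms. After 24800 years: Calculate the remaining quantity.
N = N₀(1/2)^(t/t½) = 216.6 atoms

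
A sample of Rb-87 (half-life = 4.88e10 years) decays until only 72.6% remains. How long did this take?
t = t½ × log₂(N₀/N) = 2.254e10 years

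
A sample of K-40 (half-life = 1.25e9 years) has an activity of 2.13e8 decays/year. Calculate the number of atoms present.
N = A/λ = 3.841e17 atoms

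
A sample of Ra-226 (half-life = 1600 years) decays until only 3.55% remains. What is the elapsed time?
t = t½ × log₂(N₀/N) = 7706 years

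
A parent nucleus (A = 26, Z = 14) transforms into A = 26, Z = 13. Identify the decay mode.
ΔA = 0, ΔZ = -1 ⇒ beta-plus decay (β⁺) or electron capture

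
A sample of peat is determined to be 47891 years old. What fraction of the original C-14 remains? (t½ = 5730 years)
N/N₀ = (1/2)^(t/t½) = 0.003048 = 0.305%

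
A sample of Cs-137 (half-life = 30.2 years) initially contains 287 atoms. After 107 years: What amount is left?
N = N₀(1/2)^(t/t½) = 24.62 atoms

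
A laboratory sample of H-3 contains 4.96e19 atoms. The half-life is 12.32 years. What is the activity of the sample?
A = λN = 2.791e18 decays/year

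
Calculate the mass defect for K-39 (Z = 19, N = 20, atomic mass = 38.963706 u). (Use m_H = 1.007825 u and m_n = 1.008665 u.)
Δm = Z·m_H + N·m_n − M = 0.3583 u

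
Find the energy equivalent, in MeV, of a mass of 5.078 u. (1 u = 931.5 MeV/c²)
E = mc² = 4730 MeV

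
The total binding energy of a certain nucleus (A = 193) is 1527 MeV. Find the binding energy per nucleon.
B.E./A = 1527/193 = 7.912 MeV/nucleon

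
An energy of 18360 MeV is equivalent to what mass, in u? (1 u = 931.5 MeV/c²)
m = E/c² = 19.71 u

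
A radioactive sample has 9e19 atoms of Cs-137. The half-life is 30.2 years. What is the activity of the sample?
A = λN = 2.066e18 decays/year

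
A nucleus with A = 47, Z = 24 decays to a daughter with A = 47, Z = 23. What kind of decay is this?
ΔA = 0, ΔZ = -1 ⇒ beta-plus decay (β⁺) or electron capture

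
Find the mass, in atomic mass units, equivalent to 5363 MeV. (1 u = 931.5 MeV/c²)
m = E/c² = 5.757 u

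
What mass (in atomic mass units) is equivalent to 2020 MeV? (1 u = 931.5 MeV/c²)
m = E/c² = 2.169 u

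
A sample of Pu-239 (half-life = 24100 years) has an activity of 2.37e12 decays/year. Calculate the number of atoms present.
N = A/λ = 8.24e16 atoms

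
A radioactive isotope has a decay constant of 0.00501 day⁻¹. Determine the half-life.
t½ = ln(2)/λ = 138.4 days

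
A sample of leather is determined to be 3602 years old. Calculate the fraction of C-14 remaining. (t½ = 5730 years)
N/N₀ = (1/2)^(t/t½) = 0.6468 = 64.7%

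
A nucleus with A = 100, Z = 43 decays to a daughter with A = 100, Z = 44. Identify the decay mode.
ΔA = 0, ΔZ = +1 ⇒ beta-minus decay (β⁻)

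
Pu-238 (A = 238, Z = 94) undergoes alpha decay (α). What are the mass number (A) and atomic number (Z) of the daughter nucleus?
Daughter: A = 234, Z = 92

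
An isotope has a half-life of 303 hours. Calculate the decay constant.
λ = ln(2)/t½ = 0.002288 hour⁻¹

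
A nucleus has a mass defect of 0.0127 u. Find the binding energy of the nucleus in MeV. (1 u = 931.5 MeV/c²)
B.E. = Δm × 931.5 = 11.83 MeV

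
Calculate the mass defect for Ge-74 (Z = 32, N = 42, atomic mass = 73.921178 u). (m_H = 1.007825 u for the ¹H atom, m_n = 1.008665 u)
Δm = Z·m_H + N·m_n − M = 0.6932 u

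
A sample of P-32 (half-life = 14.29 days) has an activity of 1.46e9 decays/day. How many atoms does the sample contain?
N = A/λ = 3.01e10 atoms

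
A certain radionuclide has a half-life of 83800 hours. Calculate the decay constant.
λ = ln(2)/t½ = 8.271e-6 hour⁻¹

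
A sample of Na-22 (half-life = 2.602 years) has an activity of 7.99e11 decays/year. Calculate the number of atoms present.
N = A/λ = 2.999e12 atoms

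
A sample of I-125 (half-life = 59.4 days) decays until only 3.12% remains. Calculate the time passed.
t = t½ × log₂(N₀/N) = 297.1 days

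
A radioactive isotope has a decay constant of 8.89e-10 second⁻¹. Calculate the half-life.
t½ = ln(2)/λ = 7.797e8 seconds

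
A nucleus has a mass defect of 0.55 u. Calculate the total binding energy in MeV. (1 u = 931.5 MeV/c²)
B.E. = Δm × 931.5 = 512.3 MeV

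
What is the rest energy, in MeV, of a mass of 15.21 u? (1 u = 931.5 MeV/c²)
E = mc² = 14170 MeV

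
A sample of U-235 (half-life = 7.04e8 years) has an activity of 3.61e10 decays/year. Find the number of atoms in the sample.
N = A/λ = 3.667e19 atoms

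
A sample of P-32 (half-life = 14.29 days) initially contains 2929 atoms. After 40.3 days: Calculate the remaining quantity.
N = N₀(1/2)^(t/t½) = 414.7 atoms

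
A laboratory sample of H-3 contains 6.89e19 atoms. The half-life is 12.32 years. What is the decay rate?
A = λN = 3.876e18 decays/year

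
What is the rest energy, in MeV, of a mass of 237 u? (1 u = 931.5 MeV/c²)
E = mc² = 2.208e5 MeV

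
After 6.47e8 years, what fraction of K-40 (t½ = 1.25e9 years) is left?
N/N₀ = (1/2)^(t/t½) = 0.6985 = 69.9%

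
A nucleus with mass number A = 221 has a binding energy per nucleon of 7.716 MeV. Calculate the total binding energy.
B.E. = 7.716 × 221 = 1705 MeV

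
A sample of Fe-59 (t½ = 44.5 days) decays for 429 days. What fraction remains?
N/N₀ = (1/2)^(t/t½) = 0.001253 = 0.125%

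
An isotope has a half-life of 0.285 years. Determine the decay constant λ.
λ = ln(2)/t½ = 2.432 year⁻¹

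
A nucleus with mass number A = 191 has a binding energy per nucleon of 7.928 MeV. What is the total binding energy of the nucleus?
B.E. = 7.928 × 191 = 1514 MeV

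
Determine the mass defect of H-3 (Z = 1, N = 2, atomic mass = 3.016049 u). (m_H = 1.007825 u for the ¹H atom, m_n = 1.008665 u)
Δm = Z·m_H + N·m_n − M = 0.009106 u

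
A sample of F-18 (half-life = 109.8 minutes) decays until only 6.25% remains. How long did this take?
t = t½ × log₂(N₀/N) = 439.2 minutes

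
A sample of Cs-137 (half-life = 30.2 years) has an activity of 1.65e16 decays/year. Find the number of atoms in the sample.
N = A/λ = 7.189e17 atoms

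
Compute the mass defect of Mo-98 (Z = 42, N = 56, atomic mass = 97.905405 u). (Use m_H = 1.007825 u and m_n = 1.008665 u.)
Δm = Z·m_H + N·m_n − M = 0.9085 u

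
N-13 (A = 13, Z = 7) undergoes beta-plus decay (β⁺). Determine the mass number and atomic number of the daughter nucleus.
Daughter: A = 13, Z = 6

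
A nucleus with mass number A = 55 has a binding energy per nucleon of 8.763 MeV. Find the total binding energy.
B.E. = 8.763 × 55 = 482 MeV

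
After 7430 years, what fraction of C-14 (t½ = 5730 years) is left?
N/N₀ = (1/2)^(t/t½) = 0.4071 = 40.7%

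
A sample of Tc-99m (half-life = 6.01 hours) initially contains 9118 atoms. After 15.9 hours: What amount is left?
N = N₀(1/2)^(t/t½) = 1457 atoms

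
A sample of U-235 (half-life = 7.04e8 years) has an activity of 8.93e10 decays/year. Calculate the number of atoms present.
N = A/λ = 9.07e19 atoms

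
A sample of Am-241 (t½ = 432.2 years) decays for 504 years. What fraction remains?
N/N₀ = (1/2)^(t/t½) = 0.4456 = 44.6%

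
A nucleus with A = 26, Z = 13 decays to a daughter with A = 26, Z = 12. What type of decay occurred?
ΔA = 0, ΔZ = -1 ⇒ beta-plus decay (β⁺) or electron capture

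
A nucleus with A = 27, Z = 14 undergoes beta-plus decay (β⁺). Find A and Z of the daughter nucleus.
Daughter: A = 27, Z = 13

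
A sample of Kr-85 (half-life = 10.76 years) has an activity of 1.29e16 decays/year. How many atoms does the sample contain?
N = A/λ = 2.003e17 atoms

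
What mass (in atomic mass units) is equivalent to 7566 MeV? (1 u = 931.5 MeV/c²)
m = E/c² = 8.122 u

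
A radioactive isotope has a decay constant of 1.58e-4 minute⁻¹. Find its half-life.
t½ = ln(2)/λ = 4387 minutes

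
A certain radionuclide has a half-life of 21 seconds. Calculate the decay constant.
λ = ln(2)/t½ = 0.03301 second⁻¹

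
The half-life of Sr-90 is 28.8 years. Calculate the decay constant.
λ = ln(2)/t½ = 0.02407 year⁻¹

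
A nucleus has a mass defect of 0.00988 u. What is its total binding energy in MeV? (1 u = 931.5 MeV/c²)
B.E. = Δm × 931.5 = 9.203 MeV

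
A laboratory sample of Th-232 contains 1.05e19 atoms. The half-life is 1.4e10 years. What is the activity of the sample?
A = λN = 5.199e8 decays/year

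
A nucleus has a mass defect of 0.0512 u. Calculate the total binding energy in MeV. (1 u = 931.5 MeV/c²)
B.E. = Δm × 931.5 = 47.69 MeV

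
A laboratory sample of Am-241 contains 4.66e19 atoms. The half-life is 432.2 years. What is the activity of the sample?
A = λN = 7.474e16 decays/year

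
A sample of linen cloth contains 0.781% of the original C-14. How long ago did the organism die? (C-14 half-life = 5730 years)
Age = t½ × log₂(1/ratio) = 40110 years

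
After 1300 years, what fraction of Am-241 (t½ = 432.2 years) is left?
N/N₀ = (1/2)^(t/t½) = 0.1243 = 12.4%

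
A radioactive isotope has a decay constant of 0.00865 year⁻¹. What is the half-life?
t½ = ln(2)/λ = 80.13 years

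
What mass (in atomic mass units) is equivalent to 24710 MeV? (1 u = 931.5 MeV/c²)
m = E/c² = 26.53 u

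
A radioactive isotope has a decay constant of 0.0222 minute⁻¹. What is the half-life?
t½ = ln(2)/λ = 31.22 minutes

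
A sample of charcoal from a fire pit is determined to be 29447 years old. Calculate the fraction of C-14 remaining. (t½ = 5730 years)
N/N₀ = (1/2)^(t/t½) = 0.02838 = 2.84%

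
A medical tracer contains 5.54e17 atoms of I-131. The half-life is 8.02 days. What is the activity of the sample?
A = λN = 4.788e16 decays/day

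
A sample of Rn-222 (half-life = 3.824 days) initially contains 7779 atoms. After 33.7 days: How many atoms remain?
N = N₀(1/2)^(t/t½) = 17.3 atoms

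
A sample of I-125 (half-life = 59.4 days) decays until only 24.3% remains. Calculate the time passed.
t = t½ × log₂(N₀/N) = 121.2 days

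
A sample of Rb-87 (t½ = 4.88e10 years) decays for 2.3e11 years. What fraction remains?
N/N₀ = (1/2)^(t/t½) = 0.03813 = 3.81%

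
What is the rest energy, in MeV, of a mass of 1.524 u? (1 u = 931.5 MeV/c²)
E = mc² = 1420 MeV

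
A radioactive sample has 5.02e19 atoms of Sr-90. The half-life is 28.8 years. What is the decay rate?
A = λN = 1.208e18 decays/year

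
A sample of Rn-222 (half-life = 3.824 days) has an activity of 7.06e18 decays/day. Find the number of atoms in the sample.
N = A/λ = 3.895e19 atoms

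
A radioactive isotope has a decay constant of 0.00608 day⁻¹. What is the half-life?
t½ = ln(2)/λ = 114 days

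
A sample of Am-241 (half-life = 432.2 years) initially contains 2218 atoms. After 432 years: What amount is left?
N = N₀(1/2)^(t/t½) = 1109 atoms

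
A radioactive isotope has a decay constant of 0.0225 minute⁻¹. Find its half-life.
t½ = ln(2)/λ = 30.81 minutes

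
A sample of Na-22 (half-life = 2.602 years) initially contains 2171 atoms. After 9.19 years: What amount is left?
N = N₀(1/2)^(t/t½) = 187.7 atoms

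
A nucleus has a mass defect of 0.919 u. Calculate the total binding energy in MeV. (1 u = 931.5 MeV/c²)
B.E. = Δm × 931.5 = 856 MeV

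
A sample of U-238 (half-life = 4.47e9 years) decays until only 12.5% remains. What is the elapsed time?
t = t½ × log₂(N₀/N) = 1.341e10 years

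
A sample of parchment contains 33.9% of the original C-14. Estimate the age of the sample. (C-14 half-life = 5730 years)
Age = t½ × log₂(1/ratio) = 8942 years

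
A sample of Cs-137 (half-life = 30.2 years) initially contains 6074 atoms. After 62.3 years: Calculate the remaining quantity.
N = N₀(1/2)^(t/t½) = 1454 atoms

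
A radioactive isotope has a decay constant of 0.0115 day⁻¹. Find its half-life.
t½ = ln(2)/λ = 60.27 days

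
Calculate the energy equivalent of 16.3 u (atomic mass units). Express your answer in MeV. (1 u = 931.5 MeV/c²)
E = mc² = 15180 MeV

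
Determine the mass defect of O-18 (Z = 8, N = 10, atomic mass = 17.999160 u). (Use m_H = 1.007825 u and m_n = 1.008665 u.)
Δm = Z·m_H + N·m_n − M = 0.1501 u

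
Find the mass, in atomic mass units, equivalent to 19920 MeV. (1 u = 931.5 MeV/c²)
m = E/c² = 21.38 u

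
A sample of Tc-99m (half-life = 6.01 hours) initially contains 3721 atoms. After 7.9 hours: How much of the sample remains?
N = N₀(1/2)^(t/t½) = 1496 atoms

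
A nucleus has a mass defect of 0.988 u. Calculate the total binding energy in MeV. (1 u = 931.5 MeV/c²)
B.E. = Δm × 931.5 = 920.3 MeV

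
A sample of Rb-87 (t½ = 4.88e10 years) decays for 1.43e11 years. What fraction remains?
N/N₀ = (1/2)^(t/t½) = 0.1312 = 13.1%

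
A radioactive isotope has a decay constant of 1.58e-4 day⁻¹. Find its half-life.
t½ = ln(2)/λ = 4387 days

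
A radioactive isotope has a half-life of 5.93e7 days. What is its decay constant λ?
λ = ln(2)/t½ = 1.169e-8 day⁻¹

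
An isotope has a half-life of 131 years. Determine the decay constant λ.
λ = ln(2)/t½ = 0.005291 year⁻¹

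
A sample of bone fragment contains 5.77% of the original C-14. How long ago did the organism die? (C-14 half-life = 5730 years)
Age = t½ × log₂(1/ratio) = 23580 years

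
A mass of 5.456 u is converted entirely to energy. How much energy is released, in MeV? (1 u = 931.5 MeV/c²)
E = mc² = 5082 MeV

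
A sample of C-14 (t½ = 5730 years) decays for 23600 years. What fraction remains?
N/N₀ = (1/2)^(t/t½) = 0.05756 = 5.76%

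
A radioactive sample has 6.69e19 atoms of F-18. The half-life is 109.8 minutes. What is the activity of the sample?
A = λN = 4.223e17 decays/minute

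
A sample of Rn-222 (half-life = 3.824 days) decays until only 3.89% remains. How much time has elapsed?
t = t½ × log₂(N₀/N) = 17.91 days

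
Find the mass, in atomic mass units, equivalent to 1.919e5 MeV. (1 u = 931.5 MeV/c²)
m = E/c² = 206 u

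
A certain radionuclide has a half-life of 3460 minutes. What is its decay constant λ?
λ = ln(2)/t½ = 2.003e-4 minute⁻¹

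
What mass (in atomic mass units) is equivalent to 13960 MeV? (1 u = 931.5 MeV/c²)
m = E/c² = 14.99 u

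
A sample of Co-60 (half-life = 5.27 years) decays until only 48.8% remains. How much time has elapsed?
t = t½ × log₂(N₀/N) = 5.455 years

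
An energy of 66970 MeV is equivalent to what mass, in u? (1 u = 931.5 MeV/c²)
m = E/c² = 71.89 u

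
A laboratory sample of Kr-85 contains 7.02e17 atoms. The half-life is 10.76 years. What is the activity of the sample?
A = λN = 4.522e16 decays/year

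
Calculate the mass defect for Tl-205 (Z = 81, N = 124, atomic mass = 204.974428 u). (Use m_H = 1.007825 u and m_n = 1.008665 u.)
Δm = Z·m_H + N·m_n − M = 1.734 u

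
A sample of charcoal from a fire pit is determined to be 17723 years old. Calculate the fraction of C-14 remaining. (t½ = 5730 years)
N/N₀ = (1/2)^(t/t½) = 0.1172 = 11.7%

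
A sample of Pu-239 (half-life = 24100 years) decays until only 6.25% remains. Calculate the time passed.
t = t½ × log₂(N₀/N) = 96400 years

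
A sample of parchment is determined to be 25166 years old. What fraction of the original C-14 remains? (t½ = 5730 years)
N/N₀ = (1/2)^(t/t½) = 0.04763 = 4.76%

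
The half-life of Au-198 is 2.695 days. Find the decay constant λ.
λ = ln(2)/t½ = 0.2572 day⁻¹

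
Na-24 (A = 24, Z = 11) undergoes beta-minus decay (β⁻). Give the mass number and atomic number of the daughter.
Daughter: A = 24, Z = 12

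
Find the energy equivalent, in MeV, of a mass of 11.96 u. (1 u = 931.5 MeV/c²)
E = mc² = 11140 MeV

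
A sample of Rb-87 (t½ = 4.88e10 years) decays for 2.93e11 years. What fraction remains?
N/N₀ = (1/2)^(t/t½) = 0.01558 = 1.56%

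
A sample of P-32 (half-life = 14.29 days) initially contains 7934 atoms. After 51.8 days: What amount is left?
N = N₀(1/2)^(t/t½) = 643.1 atoms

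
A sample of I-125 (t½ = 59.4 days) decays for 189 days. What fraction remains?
N/N₀ = (1/2)^(t/t½) = 0.1102 = 11%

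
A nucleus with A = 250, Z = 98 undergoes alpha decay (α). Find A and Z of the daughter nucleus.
Daughter: A = 246, Z = 96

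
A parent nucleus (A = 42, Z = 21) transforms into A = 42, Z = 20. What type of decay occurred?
ΔA = 0, ΔZ = -1 ⇒ beta-plus decay (β⁺) or electron capture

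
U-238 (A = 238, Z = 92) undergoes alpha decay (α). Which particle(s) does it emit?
α particle = ⁴₂He (2 protons + 2 neutrons)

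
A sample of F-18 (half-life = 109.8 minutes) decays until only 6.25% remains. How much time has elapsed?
t = t½ × log₂(N₀/N) = 439.2 minutes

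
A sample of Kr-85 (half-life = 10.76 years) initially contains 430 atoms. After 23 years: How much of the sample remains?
N = N₀(1/2)^(t/t½) = 97.72 atoms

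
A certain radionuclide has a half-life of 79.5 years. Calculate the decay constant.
λ = ln(2)/t½ = 0.008719 year⁻¹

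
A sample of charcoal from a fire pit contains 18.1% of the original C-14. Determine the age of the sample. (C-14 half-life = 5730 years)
Age = t½ × log₂(1/ratio) = 14130 years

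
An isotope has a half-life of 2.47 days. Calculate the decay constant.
λ = ln(2)/t½ = 0.2806 day⁻¹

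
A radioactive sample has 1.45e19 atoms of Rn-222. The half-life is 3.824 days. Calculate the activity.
A = λN = 2.628e18 decays/day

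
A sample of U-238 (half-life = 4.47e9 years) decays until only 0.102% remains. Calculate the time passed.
t = t½ × log₂(N₀/N) = 4.442e10 years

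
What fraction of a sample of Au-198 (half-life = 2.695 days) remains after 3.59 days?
N/N₀ = (1/2)^(t/t½) = 0.3972 = 39.7%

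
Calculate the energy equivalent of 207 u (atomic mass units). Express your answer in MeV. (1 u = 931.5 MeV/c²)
E = mc² = 1.928e5 MeV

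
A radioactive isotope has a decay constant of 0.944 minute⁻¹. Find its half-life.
t½ = ln(2)/λ = 0.7343 minutes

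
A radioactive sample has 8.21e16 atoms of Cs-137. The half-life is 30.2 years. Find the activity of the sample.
A = λN = 1.884e15 decays/year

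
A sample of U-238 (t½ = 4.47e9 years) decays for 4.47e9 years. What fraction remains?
N/N₀ = (1/2)^(t/t½) = 0.5 = 50%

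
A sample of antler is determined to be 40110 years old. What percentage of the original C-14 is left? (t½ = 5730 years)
N/N₀ = (1/2)^(t/t½) = 0.007812 = 0.781%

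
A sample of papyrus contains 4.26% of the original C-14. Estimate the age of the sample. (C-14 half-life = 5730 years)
Age = t½ × log₂(1/ratio) = 26090 years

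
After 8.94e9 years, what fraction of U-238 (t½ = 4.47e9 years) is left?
N/N₀ = (1/2)^(t/t½) = 0.25 = 25%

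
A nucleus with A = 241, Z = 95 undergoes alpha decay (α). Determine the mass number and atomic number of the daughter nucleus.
Daughter: A = 237, Z = 93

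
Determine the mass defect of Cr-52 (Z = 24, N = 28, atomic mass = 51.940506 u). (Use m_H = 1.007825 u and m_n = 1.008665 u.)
Δm = Z·m_H + N·m_n − M = 0.4899 u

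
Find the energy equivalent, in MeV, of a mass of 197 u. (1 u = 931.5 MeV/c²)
E = mc² = 1.835e5 MeV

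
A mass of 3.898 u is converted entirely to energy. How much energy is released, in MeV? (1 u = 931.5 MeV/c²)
E = mc² = 3631 MeV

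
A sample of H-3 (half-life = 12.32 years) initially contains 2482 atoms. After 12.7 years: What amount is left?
N = N₀(1/2)^(t/t½) = 1215 atoms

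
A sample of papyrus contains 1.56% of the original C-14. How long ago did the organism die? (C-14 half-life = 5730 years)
Age = t½ × log₂(1/ratio) = 34390 years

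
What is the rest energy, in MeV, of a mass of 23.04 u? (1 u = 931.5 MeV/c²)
E = mc² = 21460 MeV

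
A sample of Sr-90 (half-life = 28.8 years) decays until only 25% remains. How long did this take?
t = t½ × log₂(N₀/N) = 57.6 years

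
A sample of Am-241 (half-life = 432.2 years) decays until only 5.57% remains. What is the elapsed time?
t = t½ × log₂(N₀/N) = 1801 years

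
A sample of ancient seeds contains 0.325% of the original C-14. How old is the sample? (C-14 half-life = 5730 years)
Age = t½ × log₂(1/ratio) = 47360 years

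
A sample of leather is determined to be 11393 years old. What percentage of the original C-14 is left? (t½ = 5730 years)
N/N₀ = (1/2)^(t/t½) = 0.252 = 25.2%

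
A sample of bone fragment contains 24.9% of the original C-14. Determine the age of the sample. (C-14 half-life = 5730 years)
Age = t½ × log₂(1/ratio) = 11490 years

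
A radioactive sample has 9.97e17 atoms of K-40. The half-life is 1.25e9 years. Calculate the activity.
A = λN = 5.529e8 decays/year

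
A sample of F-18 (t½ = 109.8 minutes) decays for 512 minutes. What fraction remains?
N/N₀ = (1/2)^(t/t½) = 0.03947 = 3.95%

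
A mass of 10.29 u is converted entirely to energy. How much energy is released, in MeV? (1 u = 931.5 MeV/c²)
E = mc² = 9585 MeV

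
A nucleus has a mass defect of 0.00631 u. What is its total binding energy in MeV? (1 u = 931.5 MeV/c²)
B.E. = Δm × 931.5 = 5.878 MeV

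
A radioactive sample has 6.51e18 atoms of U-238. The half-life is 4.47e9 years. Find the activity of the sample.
A = λN = 1.009e9 decays/year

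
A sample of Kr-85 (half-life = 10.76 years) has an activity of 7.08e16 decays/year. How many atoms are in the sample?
N = A/λ = 1.099e18 atoms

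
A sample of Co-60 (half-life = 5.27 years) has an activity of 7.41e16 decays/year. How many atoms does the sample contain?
N = A/λ = 5.634e17 atoms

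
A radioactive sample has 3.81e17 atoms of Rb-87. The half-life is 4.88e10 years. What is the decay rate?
A = λN = 5.412e6 decays/year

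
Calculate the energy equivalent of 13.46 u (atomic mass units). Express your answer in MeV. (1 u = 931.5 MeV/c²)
E = mc² = 12540 MeV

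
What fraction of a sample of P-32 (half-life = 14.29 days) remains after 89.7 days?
N/N₀ = (1/2)^(t/t½) = 0.01289 = 1.29%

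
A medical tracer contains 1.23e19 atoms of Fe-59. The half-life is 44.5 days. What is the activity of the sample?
A = λN = 1.916e17 decays/day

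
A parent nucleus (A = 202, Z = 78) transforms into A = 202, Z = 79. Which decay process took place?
ΔA = 0, ΔZ = +1 ⇒ beta-minus decay (β⁻)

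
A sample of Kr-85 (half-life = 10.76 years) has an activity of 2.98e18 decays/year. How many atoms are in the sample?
N = A/λ = 4.626e19 atoms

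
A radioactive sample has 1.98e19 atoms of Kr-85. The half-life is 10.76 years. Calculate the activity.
A = λN = 1.275e18 decays/year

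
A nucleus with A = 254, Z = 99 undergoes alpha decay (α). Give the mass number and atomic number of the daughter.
Daughter: A = 250, Z = 97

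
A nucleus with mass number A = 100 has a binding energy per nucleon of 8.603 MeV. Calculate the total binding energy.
B.E. = 8.603 × 100 = 860.3 MeV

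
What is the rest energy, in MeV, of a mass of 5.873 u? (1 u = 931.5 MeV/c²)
E = mc² = 5471 MeV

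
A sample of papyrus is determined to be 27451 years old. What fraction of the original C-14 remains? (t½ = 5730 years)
N/N₀ = (1/2)^(t/t½) = 0.03613 = 3.61%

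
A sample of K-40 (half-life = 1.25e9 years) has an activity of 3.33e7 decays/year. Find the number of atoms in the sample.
N = A/λ = 6.005e16 atoms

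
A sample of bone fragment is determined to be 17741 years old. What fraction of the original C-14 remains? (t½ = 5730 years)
N/N₀ = (1/2)^(t/t½) = 0.1169 = 11.7%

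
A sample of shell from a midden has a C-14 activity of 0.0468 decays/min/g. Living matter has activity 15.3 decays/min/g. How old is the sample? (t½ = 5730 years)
Age = t½ × log₂(A₀/A) = 47860 years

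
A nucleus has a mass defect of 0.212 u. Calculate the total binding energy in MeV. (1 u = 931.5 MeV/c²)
B.E. = Δm × 931.5 = 197.5 MeV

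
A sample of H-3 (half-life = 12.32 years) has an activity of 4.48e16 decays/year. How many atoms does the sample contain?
N = A/λ = 7.963e17 atoms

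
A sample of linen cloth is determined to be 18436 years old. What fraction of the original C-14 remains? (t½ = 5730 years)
N/N₀ = (1/2)^(t/t½) = 0.1075 = 10.8%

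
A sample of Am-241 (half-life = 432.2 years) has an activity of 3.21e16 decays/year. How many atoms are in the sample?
N = A/λ = 2.002e19 atoms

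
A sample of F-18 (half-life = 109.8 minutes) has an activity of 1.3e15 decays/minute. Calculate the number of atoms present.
N = A/λ = 2.059e17 atoms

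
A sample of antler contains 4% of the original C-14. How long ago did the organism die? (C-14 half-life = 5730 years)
Age = t½ × log₂(1/ratio) = 26610 years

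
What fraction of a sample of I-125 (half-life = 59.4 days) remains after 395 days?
N/N₀ = (1/2)^(t/t½) = 0.009959 = 0.996%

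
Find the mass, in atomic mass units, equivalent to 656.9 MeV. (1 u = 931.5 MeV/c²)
m = E/c² = 0.7052 u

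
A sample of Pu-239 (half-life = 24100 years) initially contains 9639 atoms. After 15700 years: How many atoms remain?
N = N₀(1/2)^(t/t½) = 6137 atoms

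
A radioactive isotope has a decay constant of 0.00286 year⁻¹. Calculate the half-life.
t½ = ln(2)/λ = 242.4 years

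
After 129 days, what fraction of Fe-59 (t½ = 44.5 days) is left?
N/N₀ = (1/2)^(t/t½) = 0.1341 = 13.4%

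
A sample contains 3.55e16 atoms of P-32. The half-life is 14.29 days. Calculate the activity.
A = λN = 1.722e15 decays/day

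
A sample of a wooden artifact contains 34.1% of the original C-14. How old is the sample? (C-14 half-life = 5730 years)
Age = t½ × log₂(1/ratio) = 8894 years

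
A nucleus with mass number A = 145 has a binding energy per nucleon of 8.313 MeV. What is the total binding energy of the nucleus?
B.E. = 8.313 × 145 = 1205 MeV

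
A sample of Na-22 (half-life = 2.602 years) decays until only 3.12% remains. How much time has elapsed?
t = t½ × log₂(N₀/N) = 13.02 years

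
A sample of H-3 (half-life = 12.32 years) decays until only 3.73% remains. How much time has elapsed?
t = t½ × log₂(N₀/N) = 58.45 years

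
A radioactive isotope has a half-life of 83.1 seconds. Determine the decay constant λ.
λ = ln(2)/t½ = 0.008341 second⁻¹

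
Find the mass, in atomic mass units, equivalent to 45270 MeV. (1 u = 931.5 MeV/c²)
m = E/c² = 48.6 u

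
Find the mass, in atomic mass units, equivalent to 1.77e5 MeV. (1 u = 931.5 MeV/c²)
m = E/c² = 190 u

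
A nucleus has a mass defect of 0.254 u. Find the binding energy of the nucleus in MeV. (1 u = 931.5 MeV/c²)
B.E. = Δm × 931.5 = 236.6 MeV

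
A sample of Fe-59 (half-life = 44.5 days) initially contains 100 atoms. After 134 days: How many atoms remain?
N = N₀(1/2)^(t/t½) = 12.4 atoms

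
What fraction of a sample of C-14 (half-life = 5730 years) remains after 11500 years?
N/N₀ = (1/2)^(t/t½) = 0.2488 = 24.9%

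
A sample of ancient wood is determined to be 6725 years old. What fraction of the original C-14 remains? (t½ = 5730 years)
N/N₀ = (1/2)^(t/t½) = 0.4433 = 44.3%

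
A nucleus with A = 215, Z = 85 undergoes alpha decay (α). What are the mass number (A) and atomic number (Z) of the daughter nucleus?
Daughter: A = 211, Z = 83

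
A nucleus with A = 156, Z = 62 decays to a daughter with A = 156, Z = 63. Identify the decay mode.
ΔA = 0, ΔZ = +1 ⇒ beta-minus decay (β⁻)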